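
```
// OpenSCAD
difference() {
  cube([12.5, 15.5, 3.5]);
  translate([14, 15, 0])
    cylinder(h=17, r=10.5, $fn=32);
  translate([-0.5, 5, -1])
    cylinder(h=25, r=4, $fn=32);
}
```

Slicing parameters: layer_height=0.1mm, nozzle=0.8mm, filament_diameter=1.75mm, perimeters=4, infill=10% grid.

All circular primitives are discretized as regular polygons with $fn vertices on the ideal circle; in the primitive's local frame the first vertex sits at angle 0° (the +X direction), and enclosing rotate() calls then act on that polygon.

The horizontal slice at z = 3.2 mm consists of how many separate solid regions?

1

At z = 3.2 mm: the cube is present — its section is the full 12.5×15.5 rectangle; the r=10.5 cylinder at (14, 15) contributes a regular 32-gon of circumradius 10.5; the r=4 cylinder at (-0.5, 5) gives a regular 32-gon of circumradius 4 (constant along its height); Subtracting the remaining from the first: starting from the 12.5×15.5 cube, the r=10.5 cylinder at (14, 15) partially overlaps it — only the 74.88 mm² overlap (of its 344.14 mm²) is removed, clipping the outline; the r=4 cylinder at (-0.5, 5) partially overlaps it — only the 21.00 mm² overlap (of its 49.94 mm²) is removed, clipping the outline — 1 connected region. The result has 1 disconnected region.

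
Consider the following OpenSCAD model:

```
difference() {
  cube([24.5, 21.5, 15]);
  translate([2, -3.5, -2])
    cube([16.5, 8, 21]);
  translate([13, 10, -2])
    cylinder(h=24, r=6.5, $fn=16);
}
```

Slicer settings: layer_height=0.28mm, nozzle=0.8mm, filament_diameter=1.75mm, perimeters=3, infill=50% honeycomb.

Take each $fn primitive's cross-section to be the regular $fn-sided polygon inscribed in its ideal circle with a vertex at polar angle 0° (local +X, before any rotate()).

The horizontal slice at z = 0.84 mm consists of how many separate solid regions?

1

At z = 0.84 mm: the cube (footprint 24.5×21.5) is included at this height; the cube at (2, -3.5) is present — its section is the full 16.5×8 rectangle; the r=6.5 cylinder at (13, 10) contributes a regular 16-gon of circumradius 6.5; Taking the first minus the rest: starting from the 24.5×21.5 cube, the 16.5×8 cube at (2, -3.5) partially overlaps it — only the 74.25 mm² overlap (of its 132.00 mm²) is removed, clipping the outline; the r=6.5 cylinder at (13, 10) partially overlaps it — only the 125.22 mm² overlap (of its 129.35 mm²) is removed, clipping the outline — 1 connected region. The result has 1 disconnected region.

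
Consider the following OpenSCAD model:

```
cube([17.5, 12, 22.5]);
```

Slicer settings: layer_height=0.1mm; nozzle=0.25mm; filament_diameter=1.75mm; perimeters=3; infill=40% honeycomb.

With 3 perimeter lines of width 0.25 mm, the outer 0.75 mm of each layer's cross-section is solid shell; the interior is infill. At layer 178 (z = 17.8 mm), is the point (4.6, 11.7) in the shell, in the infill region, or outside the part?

At z = 17.8 mm: the cube (footprint 17.5×12) is included at this height. Overall, the cross-section is a single solid region. The nearest boundary edge runs (17.50, 12.00)→(0.00, 12.00); distance from the point to it = 0.30 mm. The point is inside the cross-section, 0.30 mm from the nearest boundary — within the 0.75 mm shell band (3 × 0.25).

shell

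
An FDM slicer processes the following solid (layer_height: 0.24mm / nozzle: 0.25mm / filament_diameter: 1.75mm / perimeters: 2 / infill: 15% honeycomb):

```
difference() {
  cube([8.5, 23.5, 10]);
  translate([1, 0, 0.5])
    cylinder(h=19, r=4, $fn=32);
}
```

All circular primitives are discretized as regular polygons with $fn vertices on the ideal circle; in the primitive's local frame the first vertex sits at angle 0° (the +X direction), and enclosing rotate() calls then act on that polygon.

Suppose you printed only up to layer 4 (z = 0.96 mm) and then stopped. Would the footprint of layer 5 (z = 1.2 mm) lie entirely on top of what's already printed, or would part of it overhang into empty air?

Compare the two slices. At z = 0.96: the 8.5×23.5 cube contributes its full rectangle (area 199.75 mm²); the r=4 cylinder at (1, 0) gives a regular 32-gon of circumradius 4 (constant along its height) (area = (32/2)·4.000²·sin(360°/32) = 49.94 mm²); Subtracting the remaining from the first: starting from the 8.5×23.5 cube (199.75 mm²), the r=4 cylinder at (1, 0) partially overlaps it — only the 16.43 mm² overlap (of its 49.94 mm²) is removed, clipping the outline — area = 183.32 mm². At z = 1.2: the 8.5×23.5 cube contributes its full rectangle (area 199.75 mm²); the cylinder at (1, 0): section is a regular 32-gon, circumradius r=4 (area = (32/2)·4.000²·sin(360°/32) = 49.94 mm²); Subtracting the remaining from the first: starting from the 8.5×23.5 cube (199.75 mm²), the r=4 cylinder at (1, 0) partially overlaps it — only the 16.43 mm² overlap (of its 49.94 mm²) is removed, clipping the outline — area = 183.32 mm². Checking containment: the cross-section at z = 1.2 is a subset of the cross-section at z = 0.96.

entirely on top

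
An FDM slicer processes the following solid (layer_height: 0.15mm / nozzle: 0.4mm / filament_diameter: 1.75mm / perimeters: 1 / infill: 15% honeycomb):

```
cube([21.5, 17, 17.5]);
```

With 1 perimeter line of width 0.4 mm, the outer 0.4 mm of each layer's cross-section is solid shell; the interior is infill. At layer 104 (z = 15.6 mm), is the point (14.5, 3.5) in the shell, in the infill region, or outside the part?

infill

At z = 15.6 mm: the 21.5×17 cube contributes its full rectangle. Overall, the cross-section is a single solid region. The nearest boundary edge runs (0.00, 0.00)→(21.50, 0.00); distance from the point to it = 3.50 mm. The point is inside the cross-section and 3.50 mm from the nearest boundary — more than the 0.4 mm shell width (1 × 0.4), so it's in the infill interior.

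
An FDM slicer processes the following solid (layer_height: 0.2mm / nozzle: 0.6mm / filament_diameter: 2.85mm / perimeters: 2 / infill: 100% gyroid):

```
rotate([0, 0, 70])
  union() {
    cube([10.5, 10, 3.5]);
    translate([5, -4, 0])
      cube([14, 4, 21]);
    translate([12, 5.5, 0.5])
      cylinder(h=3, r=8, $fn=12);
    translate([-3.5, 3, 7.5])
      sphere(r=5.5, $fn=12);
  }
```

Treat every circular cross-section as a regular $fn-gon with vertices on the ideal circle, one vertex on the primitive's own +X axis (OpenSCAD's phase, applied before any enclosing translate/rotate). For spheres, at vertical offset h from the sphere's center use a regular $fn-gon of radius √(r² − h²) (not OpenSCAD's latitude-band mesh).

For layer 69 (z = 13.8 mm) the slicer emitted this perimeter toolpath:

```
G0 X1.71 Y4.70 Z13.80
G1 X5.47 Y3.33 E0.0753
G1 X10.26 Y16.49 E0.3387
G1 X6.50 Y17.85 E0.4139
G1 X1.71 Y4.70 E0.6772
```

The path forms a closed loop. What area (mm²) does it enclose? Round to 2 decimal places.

56.00 mm²

Apply the shoelace formula to the sequence of (X, Y) vertices; enclosed area = 56.00 mm².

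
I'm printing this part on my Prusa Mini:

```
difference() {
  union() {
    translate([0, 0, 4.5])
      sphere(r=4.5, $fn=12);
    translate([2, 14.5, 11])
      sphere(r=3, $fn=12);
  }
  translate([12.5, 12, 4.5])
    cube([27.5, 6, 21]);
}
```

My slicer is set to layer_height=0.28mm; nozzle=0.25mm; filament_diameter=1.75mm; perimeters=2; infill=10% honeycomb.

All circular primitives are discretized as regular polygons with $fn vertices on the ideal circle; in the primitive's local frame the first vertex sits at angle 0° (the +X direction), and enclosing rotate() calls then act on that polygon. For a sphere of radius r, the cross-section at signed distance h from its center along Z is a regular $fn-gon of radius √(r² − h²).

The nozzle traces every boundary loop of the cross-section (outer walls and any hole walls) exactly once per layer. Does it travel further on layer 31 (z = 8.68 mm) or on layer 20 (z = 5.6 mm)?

layer 20 (z = 5.6 mm)

Layer 31 (z = 8.68): the r=4.5 sphere slices to a regular 12-gon of circumradius 1.667 (√(r²−h²) with h=4.18 from center) (perimeter = 2·12·1.667·sin(180°/12) = 10.35 mm); the r=3 sphere at (2, 14.5) contributes a regular 12-gon of circumradius √(3²−2.32²) = 1.902 (perimeter = 2·12·1.902·sin(180°/12) = 11.81 mm); Merging all regions: the 2 present regions are separate (no shared area or edge), so areas and boundary lengths simply add and each stays a separate island — boundary = 22.17 mm; the cube at (12.5, 12) (footprint 27.5×6) is included at this height (perimeter 67.00 mm); Subtracting the remaining from the first: starting from that combined region, the 27.5×6 cube at (12.5, 12) misses the remaining region (no effect) — boundary = 22.17 mm. So its perimeter = 22.17 mm. Layer 20 (z = 5.6): the sphere: section is a regular 12-gon, circumradius = √(r²−h²) = √(4.5²−1.1²) = 4.363 (perimeter = 2·12·4.363·sin(180°/12) = 27.10 mm); the sphere at (2, 14.5) is absent (|z−center|=5.400 > r=3); Taking the union: only the r=4.5 sphere is present, so the union is just that shape — boundary = 27.10 mm; the cube at (12.5, 12) (footprint 27.5×6) is included at this height (perimeter 67.00 mm); After the difference (first − rest): starting from the result so far, the 27.5×6 cube at (12.5, 12) misses the remaining region (no effect) — boundary = 27.10 mm. So its perimeter = 27.10 mm. Layer 20 is larger (27.10 vs 22.17 mm).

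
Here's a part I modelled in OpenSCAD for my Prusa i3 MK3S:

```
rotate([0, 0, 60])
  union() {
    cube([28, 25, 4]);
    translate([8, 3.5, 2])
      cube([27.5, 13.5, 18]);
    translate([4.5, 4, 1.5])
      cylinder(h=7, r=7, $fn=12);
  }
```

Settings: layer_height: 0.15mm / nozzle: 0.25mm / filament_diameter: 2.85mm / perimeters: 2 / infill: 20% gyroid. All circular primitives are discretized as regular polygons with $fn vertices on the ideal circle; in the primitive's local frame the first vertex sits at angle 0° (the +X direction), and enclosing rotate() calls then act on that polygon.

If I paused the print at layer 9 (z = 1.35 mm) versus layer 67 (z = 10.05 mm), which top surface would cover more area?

Layer 9 (z = 1.35): the 28×25 cube contributes its full rectangle (area 700.00 mm²); the cube at (8, 3.5) is not intersected at this z (z outside [2, 20]); the cylinder at (4.5, 4) is not intersected at this z (z outside [1.5, 8.5]); Taking the union: only the 28×25 cube is present, so the union is just that shape — area = 700.00 mm²; (rotated 60° about Z; rotation is an isometry so areas/perimeters/island counts are preserved). So its area = 700.00 mm². Layer 67 (z = 10.05): the cube is absent (z outside [0, 4]); the cube at (8, 3.5) (footprint 27.5×13.5) is included at this height (area 371.25 mm²); the cylinder at (4.5, 4) does not reach this height (z outside [1.5, 8.5]); Combining (union): only the 27.5×13.5 cube at (8, 3.5) is present, so the union is just that shape — area = 371.25 mm²; (whole slice rotated 60° about Z — lengths, areas and connectivity unchanged). So its area = 371.25 mm². Layer 9 is larger (700.00 vs 371.25 mm²).

layer 9 (z = 1.35 mm)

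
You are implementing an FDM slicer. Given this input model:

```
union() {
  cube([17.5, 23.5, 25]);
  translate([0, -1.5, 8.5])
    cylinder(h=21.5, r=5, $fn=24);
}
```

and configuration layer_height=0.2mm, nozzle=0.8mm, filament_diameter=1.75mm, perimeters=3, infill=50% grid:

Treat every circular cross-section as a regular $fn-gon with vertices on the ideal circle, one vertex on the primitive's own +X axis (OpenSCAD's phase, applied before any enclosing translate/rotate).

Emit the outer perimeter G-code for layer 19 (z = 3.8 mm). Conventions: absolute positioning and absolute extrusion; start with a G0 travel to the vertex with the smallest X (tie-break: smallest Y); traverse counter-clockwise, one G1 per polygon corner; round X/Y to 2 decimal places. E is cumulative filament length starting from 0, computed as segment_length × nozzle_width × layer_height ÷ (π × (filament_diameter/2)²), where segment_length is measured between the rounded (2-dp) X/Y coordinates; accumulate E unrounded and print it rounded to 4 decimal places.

At z = 3.8 mm: the cube (footprint 17.5×23.5) is included at this height; the cylinder at (0, -1.5) does not reach this height (z outside [8.5, 30]); Merging all regions: only the 17.5×23.5 cube is present, so the union is just that shape — 1 connected region. The outline is a single polygon with 4 vertices. Extrusion per mm of travel: 0.8 × 0.2 / (π × 0.875²) = 0.066520. Accumulating E over each segment gives final E = 5.4547.

G0 X0.00 Y0.00 Z3.80
G1 X17.50 Y0.00 E1.1641
G1 X17.50 Y23.50 E2.7273
G1 X0.00 Y23.50 E3.8914
G1 X0.00 Y0.00 E5.4547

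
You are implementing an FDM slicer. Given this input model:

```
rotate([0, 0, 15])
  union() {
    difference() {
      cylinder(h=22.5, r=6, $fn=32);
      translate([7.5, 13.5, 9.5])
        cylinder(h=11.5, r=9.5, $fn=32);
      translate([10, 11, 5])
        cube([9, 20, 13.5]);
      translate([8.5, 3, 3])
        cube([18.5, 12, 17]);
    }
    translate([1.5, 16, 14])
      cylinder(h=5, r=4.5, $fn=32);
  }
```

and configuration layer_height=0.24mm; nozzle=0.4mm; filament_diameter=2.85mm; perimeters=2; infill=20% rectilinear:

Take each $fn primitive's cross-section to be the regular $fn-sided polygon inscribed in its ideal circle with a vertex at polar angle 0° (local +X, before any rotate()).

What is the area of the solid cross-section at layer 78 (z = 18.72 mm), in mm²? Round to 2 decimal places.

175.58 mm²

At z = 18.72 mm: the r=6 cylinder gives a regular 32-gon of circumradius 6 (constant along its height) (area = (32/2)·6.000²·sin(360°/32) = 112.37 mm²); the r=9.5 cylinder at (7.5, 13.5) contributes a regular 32-gon of circumradius 9.5 (area = (32/2)·9.500²·sin(360°/32) = 281.71 mm²); the cube at (10, 11) does not reach this height (z outside [5, 18.5]); the cube at (8.5, 3) (footprint 18.5×12) is included at this height (area 222.00 mm²); Subtracting the remaining from the first: starting from the r=6 cylinder (112.37 mm²), the r=9.5 cylinder at (7.5, 13.5) misses the remaining region (no effect); the 18.5×12 cube at (8.5, 3) misses the remaining region (no effect) — area = 112.37 mm²; the r=4.5 cylinder at (1.5, 16) contributes a regular 32-gon of circumradius 4.5 (area = (32/2)·4.500²·sin(360°/32) = 63.21 mm²); Merging all regions: the 2 present regions are separate (no shared area or edge), so areas and boundary lengths simply add and each stays a separate island — area = 175.58 mm²; (whole slice rotated 15° about Z — lengths, areas and connectivity unchanged). Overall, the cross-section has 2 separate islands. Net area = 175.58 mm².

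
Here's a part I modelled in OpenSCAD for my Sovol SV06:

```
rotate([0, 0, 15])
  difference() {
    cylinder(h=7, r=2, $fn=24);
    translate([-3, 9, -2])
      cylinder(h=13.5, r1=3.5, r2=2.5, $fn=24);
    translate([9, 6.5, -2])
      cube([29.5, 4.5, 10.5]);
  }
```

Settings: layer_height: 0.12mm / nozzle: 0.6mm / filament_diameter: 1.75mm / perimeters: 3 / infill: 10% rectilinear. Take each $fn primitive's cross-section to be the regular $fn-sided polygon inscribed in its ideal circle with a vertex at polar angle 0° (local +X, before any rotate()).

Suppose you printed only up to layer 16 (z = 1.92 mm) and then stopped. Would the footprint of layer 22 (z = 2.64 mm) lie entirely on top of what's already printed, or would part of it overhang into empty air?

entirely on top

Compare the two slices. At z = 1.92: the cylinder: section is a regular 24-gon, circumradius r=2 (area = (24/2)·2.000²·sin(360°/24) = 12.42 mm²); the cone at (-3, 9) (r1=3.5→r2=2.5) has section circumradius 3.210 here — a regular 24-gon (area = (24/2)·3.210²·sin(360°/24) = 32.00 mm²); the 29.5×4.5 cube at (9, 6.5) contributes its full rectangle (area 132.75 mm²); After the difference (first − rest): starting from the r=2 cylinder (12.42 mm²), the cone at (-3, 9) misses the remaining region (no effect); the 29.5×4.5 cube at (9, 6.5) misses the remaining region (no effect) — area = 12.42 mm²; (whole slice rotated 15° about Z — lengths, areas and connectivity unchanged). At z = 2.64: the r=2 cylinder gives a regular 24-gon of circumradius 2 (constant along its height) (area = (24/2)·2.000²·sin(360°/24) = 12.42 mm²); the cone at (-3, 9) contributes a regular 24-gon of circumradius 3.156 (interpolated between r1=3.5 and r2=2.5 at t=0.344) (area = (24/2)·3.156²·sin(360°/24) = 30.94 mm²); the 29.5×4.5 cube at (9, 6.5) contributes its full rectangle (area 132.75 mm²); Taking the first minus the rest: starting from the r=2 cylinder (12.42 mm²), the cone at (-3, 9) misses the remaining region (no effect); the 29.5×4.5 cube at (9, 6.5) misses the remaining region (no effect) — area = 12.42 mm²; (rotated 15° about Z; rotation is an isometry so areas/perimeters/island counts are preserved). Checking containment: the cross-section at z = 2.64 is a subset of the cross-section at z = 1.92.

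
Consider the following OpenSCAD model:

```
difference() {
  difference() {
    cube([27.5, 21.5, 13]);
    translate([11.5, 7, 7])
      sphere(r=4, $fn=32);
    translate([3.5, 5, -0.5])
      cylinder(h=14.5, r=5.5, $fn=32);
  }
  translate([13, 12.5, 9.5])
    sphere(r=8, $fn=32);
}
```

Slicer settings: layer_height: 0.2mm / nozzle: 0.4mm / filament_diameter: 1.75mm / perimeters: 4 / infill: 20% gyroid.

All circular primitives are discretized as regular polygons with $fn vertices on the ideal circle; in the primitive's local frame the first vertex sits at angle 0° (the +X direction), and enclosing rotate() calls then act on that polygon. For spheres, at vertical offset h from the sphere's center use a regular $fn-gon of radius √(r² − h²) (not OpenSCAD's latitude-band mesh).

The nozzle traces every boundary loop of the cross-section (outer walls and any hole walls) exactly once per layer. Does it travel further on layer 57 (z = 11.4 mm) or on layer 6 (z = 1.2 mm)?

Layer 57 (z = 11.4): the cube (footprint 27.5×21.5) is included at this height (perimeter 98.00 mm); the sphere at (11.5, 7) does not reach this height (|z−center|=4.400 > r=4); the r=5.5 cylinder at (3.5, 5) gives a regular 32-gon of circumradius 5.5 (constant along its height) (perimeter = 2·32·5.500·sin(180°/32) = 34.50 mm); Taking the first minus the rest: starting from the 27.5×21.5 cube, the r=5.5 cylinder at (3.5, 5) partially overlaps it — only the 81.33 mm² overlap (of its 94.42 mm²) is removed, clipping the outline — boundary = 105.28 mm; the sphere at (13, 12.5): section is a regular 32-gon, circumradius = √(r²−h²) = √(8²−1.9²) = 7.771 (perimeter = 2·32·7.771·sin(180°/32) = 48.75 mm); After the difference (first − rest): starting from that combined region, the r=8 sphere at (13, 12.5) partially overlaps it — only the 184.53 mm² overlap (of its 188.50 mm²) is removed, clipping the outline — boundary = 143.17 mm. So its perimeter = 143.17 mm. Layer 6 (z = 1.2): the 27.5×21.5 cube contributes its full rectangle (perimeter 98.00 mm); the sphere at (11.5, 7) is absent (|z−center|=5.800 > r=4); the r=5.5 cylinder at (3.5, 5) gives a regular 32-gon of circumradius 5.5 (constant along its height) (perimeter = 2·32·5.500·sin(180°/32) = 34.50 mm); After the difference (first − rest): starting from the 27.5×21.5 cube, the r=5.5 cylinder at (3.5, 5) partially overlaps it — only the 81.33 mm² overlap (of its 94.42 mm²) is removed, clipping the outline — boundary = 105.28 mm; the sphere at (13, 12.5) is not intersected at this z (|z−center|=8.300 > r=8); Subtracting the remaining from the first: none of the subtracted shapes is present at this height, so the result so far is unchanged — boundary = 105.28 mm. So its perimeter = 105.28 mm. Layer 57 is larger (143.17 vs 105.28 mm).

layer 57 (z = 11.4 mm)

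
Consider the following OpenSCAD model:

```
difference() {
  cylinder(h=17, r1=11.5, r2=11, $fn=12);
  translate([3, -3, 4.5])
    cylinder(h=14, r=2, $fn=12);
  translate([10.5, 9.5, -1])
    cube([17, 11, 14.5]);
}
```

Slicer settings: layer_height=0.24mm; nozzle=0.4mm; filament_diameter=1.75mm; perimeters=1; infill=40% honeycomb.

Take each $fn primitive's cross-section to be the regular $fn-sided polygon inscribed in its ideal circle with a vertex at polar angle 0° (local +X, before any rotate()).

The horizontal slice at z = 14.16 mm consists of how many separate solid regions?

At z = 14.16 mm: the cone (r1=11.5→r2=11) has section circumradius 11.084 here — a regular 12-gon; the r=2 cylinder at (3, -3) contributes a regular 12-gon of circumradius 2; the cube at (10.5, 9.5) is not intersected at this z (z outside [-1, 13.5]); After the difference (first − rest): starting from the cone, the r=2 cylinder at (3, -3) lies wholly inside it (removes its full 12.00 mm² and its 12.42 mm outline becomes a hole wall) — 1 connected region with 1 hole. The result has 1 disconnected region.

1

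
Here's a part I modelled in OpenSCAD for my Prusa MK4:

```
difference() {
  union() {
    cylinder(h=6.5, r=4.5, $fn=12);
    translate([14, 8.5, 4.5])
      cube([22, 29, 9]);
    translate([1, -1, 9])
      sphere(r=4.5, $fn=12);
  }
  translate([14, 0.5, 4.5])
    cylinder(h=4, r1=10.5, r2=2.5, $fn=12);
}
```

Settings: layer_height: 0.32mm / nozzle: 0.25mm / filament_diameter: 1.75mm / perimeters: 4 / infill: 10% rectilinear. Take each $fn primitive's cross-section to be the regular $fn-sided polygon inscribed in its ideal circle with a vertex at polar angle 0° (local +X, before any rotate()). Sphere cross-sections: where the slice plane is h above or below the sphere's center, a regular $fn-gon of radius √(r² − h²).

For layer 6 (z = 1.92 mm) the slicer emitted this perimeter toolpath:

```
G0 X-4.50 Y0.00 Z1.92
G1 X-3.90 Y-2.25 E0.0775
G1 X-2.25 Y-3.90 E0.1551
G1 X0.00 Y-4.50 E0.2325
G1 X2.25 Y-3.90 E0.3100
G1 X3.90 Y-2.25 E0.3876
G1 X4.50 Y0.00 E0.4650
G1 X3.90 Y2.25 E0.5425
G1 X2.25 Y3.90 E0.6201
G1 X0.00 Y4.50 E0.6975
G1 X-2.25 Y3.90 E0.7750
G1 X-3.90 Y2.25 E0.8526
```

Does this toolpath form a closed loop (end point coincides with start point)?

Start point (G0): (-4.50, 0.00). End point (last G1): the path does not return to the start — open.

no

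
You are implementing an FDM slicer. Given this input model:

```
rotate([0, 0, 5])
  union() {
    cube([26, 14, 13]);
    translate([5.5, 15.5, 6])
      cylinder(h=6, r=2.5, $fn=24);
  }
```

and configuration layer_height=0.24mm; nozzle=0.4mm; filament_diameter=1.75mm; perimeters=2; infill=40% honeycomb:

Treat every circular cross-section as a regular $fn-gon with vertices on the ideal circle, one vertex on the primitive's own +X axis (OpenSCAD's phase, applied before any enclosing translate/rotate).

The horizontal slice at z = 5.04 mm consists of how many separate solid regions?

At z = 5.04 mm: the cube is present — its section is the full 26×14 rectangle; the cylinder at (5.5, 15.5) does not reach this height (z outside [6, 12]); Merging all regions: only the 26×14 cube is present, so the union is just that shape — 1 connected region; (rotated 5° about Z; rotation is an isometry so areas/perimeters/island counts are preserved). The result has 1 disconnected region.

1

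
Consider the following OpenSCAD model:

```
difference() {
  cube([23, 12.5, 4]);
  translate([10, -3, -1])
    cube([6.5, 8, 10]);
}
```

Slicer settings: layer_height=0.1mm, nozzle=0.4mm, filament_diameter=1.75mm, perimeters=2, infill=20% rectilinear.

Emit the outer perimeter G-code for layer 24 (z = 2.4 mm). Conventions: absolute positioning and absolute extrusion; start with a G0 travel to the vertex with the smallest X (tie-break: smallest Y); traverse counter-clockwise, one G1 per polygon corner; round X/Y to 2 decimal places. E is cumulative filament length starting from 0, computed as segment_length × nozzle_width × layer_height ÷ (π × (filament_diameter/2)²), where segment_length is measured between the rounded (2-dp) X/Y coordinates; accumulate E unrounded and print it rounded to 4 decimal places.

G0 X0.00 Y0.00 Z2.40
G1 X10.00 Y0.00 E0.1663
G1 X10.00 Y5.00 E0.2495
G1 X16.50 Y5.00 E0.3575
G1 X16.50 Y0.00 E0.4407
G1 X23.00 Y0.00 E0.5488
G1 X23.00 Y12.50 E0.7567
G1 X0.00 Y12.50 E1.1392
G1 X0.00 Y0.00 E1.3470

At z = 2.4 mm: the cube is present — its section is the full 23×12.5 rectangle; the cube at (10, -3) (footprint 6.5×8) is included at this height; Taking the first minus the rest: starting from the 23×12.5 cube, the 6.5×8 cube at (10, -3) partially overlaps it — only the 32.50 mm² overlap (of its 52.00 mm²) is removed, clipping the outline — 1 connected region. The outline is a single polygon with 8 vertices. Extrusion per mm of travel: 0.4 × 0.1 / (π × 0.875²) = 0.016630. Accumulating E over each segment gives final E = 1.3470.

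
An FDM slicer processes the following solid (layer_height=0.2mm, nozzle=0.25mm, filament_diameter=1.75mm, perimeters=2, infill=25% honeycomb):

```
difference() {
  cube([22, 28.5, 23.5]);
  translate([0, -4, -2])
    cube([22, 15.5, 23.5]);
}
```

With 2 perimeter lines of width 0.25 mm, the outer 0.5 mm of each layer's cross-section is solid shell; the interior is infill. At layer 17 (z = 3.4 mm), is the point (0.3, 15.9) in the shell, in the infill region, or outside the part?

shell

At z = 3.4 mm: the cube (footprint 22×28.5) is included at this height; the cube at (0, -4) (footprint 22×15.5) is included at this height; Subtracting the remaining from the first: starting from the 22×28.5 cube, the 22×15.5 cube at (0, -4) partially overlaps it — only the 253.00 mm² overlap (of its 341.00 mm²) is removed, clipping the outline — 1 connected region. Overall, the cross-section is a single solid region. The nearest boundary edge runs (0.00, 11.50)→(0.00, 28.50); distance from the point to it = 0.30 mm. The point is inside the cross-section, 0.30 mm from the nearest boundary — within the 0.5 mm shell band (2 × 0.25).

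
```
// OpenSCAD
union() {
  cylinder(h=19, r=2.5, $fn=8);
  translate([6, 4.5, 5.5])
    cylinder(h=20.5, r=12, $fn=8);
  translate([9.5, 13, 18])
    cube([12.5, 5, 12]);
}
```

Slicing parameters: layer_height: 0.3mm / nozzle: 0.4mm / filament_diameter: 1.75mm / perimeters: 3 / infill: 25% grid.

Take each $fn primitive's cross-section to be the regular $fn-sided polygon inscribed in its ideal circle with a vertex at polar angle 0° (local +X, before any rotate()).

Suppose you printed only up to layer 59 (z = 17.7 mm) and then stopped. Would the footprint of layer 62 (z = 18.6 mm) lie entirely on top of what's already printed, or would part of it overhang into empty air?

Compare the two slices. At z = 17.7: the cylinder: section is a regular 8-gon, circumradius r=2.5 (area = (8/2)·2.500²·sin(360°/8) = 17.68 mm²); the r=12 cylinder at (6, 4.5) gives a regular 8-gon of circumradius 12 (constant along its height) (area = (8/2)·12.000²·sin(360°/8) = 407.29 mm²); the cube at (9.5, 13) is not intersected at this z (z outside [18, 30]); Merging all regions: the r=2.5 cylinder lies entirely inside the r=12 cylinder at (6, 4.5), so the union is just the r=12 cylinder at (6, 4.5) — area = 407.29 mm². At z = 18.6: the r=2.5 cylinder gives a regular 8-gon of circumradius 2.5 (constant along its height) (area = (8/2)·2.500²·sin(360°/8) = 17.68 mm²); the r=12 cylinder at (6, 4.5) contributes a regular 8-gon of circumradius 12 (area = (8/2)·12.000²·sin(360°/8) = 407.29 mm²); the cube at (9.5, 13) (footprint 12.5×5) is included at this height (area 62.50 mm²); Merging all regions: the regions partially overlap — summed areas 487.47 mm² minus the doubly-counted overlap 22.75 mm² gives 464.72 mm² — area = 464.72 mm². Checking containment: at z = 18.6 the cross-section extends beyond the z = 17.7 cross-section by about 57.43 mm².

part overhangs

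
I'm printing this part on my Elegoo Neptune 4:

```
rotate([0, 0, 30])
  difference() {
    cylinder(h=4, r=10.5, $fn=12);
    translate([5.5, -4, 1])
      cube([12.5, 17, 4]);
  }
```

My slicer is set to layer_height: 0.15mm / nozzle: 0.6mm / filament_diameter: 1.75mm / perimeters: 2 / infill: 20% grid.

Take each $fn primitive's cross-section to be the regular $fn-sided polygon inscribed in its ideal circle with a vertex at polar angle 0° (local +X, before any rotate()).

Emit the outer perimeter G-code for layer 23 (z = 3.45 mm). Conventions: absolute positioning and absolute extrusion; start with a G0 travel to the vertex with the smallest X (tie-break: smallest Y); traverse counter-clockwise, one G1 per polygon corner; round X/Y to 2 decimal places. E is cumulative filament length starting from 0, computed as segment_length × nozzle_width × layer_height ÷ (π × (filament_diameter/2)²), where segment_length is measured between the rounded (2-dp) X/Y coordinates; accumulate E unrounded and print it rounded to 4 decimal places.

At z = 3.45 mm: the cylinder: section is a regular 12-gon, circumradius r=10.5; the cube at (5.5, -4) (footprint 12.5×17) is included at this height; Subtracting the remaining from the first: starting from the r=10.5 cylinder, the 12.5×17 cube at (5.5, -4) partially overlaps it — only the 46.87 mm² overlap (of its 212.50 mm²) is removed, clipping the outline — 1 connected region; (whole slice rotated 30° about Z — lengths, areas and connectivity unchanged). The outline is a single polygon with 13 vertices. Extrusion per mm of travel: 0.6 × 0.15 / (π × 0.875²) = 0.037418. Accumulating E over each segment gives final E = 2.5192.

G0 X-10.50 Y0.00 Z3.45
G1 X-9.09 Y-5.25 E0.2034
G1 X-5.25 Y-9.09 E0.4066
G1 X0.00 Y-10.50 E0.6100
G1 X5.25 Y-9.09 E0.8134
G1 X9.09 Y-5.25 E1.0166
G1 X10.50 Y0.00 E1.2200
G1 X10.17 Y1.25 E1.2684
G1 X6.76 Y-0.71 E1.4156
G1 X0.34 Y10.41 E1.8960
G1 X0.00 Y10.50 E1.9092
G1 X-5.25 Y9.09 E2.1126
G1 X-9.09 Y5.25 E2.3158
G1 X-10.50 Y0.00 E2.5192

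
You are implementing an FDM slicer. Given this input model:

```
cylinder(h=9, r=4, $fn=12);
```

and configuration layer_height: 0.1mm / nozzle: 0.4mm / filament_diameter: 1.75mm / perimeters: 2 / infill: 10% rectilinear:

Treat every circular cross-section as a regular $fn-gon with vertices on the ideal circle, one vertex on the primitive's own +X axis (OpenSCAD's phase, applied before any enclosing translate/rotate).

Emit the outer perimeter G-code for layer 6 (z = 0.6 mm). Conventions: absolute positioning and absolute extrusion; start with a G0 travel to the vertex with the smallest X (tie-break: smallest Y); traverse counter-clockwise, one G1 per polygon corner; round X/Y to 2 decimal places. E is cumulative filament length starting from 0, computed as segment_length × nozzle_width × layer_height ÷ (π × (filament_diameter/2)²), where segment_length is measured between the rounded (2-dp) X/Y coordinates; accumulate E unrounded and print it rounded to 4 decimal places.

At z = 0.6 mm: the cylinder: section is a regular 12-gon, circumradius r=4. The outline is a single polygon with 12 vertices. Extrusion per mm of travel: 0.4 × 0.1 / (π × 0.875²) = 0.016630. Accumulating E over each segment gives final E = 0.4130.

G0 X-4.00 Y0.00 Z0.60
G1 X-3.46 Y-2.00 E0.0345
G1 X-2.00 Y-3.46 E0.0688
G1 X0.00 Y-4.00 E0.1032
G1 X2.00 Y-3.46 E0.1377
G1 X3.46 Y-2.00 E0.1720
G1 X4.00 Y0.00 E0.2065
G1 X3.46 Y2.00 E0.2409
G1 X2.00 Y3.46 E0.2753
G1 X0.00 Y4.00 E0.3097
G1 X-2.00 Y3.46 E0.3442
G1 X-3.46 Y2.00 E0.3785
G1 X-4.00 Y0.00 E0.4130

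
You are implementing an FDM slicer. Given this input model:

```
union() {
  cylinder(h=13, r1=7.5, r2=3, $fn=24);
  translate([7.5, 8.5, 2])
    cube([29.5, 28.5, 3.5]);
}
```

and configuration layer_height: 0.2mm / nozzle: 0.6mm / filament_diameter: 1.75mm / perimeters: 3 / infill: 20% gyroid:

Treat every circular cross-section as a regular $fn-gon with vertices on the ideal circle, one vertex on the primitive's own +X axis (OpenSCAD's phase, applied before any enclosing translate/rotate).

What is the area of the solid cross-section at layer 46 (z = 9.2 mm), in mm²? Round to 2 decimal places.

57.84 mm²

At z = 9.2 mm: the cone: at t=0.708 of its height the radius interpolates to r₁+(r₂−r₁)t = 4.315, giving a regular 24-gon of that circumradius (area = (24/2)·4.315²·sin(360°/24) = 57.84 mm²); the cube at (7.5, 8.5) does not reach this height (z outside [2, 5.5]); Merging all regions: only the cone is present, so the union is just that shape — area = 57.84 mm². Overall, the cross-section is a single solid region. Net area = 57.84 mm².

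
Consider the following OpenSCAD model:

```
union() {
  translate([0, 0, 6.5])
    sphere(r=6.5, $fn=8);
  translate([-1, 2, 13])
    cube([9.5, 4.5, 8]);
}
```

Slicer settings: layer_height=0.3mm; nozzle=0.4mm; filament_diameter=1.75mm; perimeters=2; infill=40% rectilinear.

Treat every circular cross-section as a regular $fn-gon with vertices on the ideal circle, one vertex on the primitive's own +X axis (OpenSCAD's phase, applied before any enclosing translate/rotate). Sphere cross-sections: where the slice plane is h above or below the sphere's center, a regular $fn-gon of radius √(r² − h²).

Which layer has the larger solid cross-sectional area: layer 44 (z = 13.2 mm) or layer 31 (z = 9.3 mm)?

Layer 44 (z = 13.2): the sphere is not intersected at this z (|z−center|=6.700 > r=6.5); the 9.5×4.5 cube at (-1, 2) contributes its full rectangle (area 42.75 mm²); Merging all regions: only the 9.5×4.5 cube at (-1, 2) is present, so the union is just that shape — area = 42.75 mm². So its area = 42.75 mm². Layer 31 (z = 9.3): the sphere: section is a regular 8-gon, circumradius = √(r²−h²) = √(6.5²−2.8²) = 5.866 (area = (8/2)·5.866²·sin(360°/8) = 97.33 mm²); the cube at (-1, 2) is not intersected at this z (z outside [13, 21]); Merging all regions: only the r=6.5 sphere is present, so the union is just that shape — area = 97.33 mm². So its area = 97.33 mm². Layer 31 is larger (97.33 vs 42.75 mm²).

layer 31 (z = 9.3 mm)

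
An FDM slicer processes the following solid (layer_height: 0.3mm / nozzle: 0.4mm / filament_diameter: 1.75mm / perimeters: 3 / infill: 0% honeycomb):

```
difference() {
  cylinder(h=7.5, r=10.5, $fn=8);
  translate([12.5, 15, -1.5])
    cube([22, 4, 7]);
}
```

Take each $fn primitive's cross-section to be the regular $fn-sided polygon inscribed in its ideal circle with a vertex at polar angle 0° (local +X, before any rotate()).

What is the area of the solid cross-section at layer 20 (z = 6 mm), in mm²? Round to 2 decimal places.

At z = 6 mm: the r=10.5 cylinder gives a regular 8-gon of circumradius 10.5 (constant along its height) (area = (8/2)·10.500²·sin(360°/8) = 311.83 mm²); the cube at (12.5, 15) is absent (z outside [-1.5, 5.5]); Taking the first minus the rest: none of the subtracted shapes is present at this height, so the r=10.5 cylinder is unchanged — area = 311.83 mm². Overall, the cross-section is a single solid region. Net area = 311.83 mm².

311.83 mm²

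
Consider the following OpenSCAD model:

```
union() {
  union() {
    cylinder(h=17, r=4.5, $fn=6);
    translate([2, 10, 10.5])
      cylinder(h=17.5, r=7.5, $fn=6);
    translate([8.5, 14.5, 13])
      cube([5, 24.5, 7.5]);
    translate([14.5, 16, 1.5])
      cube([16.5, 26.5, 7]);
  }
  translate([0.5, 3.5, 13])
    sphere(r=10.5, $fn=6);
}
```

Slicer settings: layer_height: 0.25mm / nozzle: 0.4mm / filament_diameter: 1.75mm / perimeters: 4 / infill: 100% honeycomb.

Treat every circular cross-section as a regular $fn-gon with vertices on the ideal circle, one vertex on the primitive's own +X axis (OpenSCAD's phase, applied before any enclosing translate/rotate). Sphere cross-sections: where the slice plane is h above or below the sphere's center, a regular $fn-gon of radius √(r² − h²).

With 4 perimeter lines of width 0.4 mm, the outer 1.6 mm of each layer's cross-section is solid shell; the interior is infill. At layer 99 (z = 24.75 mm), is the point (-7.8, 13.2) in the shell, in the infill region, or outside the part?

outside

At z = 24.75 mm: the cylinder is absent (z outside [0, 17]); the cylinder at (2, 10): section is a regular 6-gon, circumradius r=7.5; the cube at (8.5, 14.5) is not intersected at this z (z outside [13, 20.5]); the cube at (14.5, 16) does not reach this height (z outside [1.5, 8.5]); Combining (union): only the r=7.5 cylinder at (2, 10) is present, so the union is just that shape — 1 connected region; the sphere at (0.5, 3.5) is absent (|z−center|=11.750 > r=10.5); Taking the union: only that combined region is present, so the union is just that shape — 1 connected region. Overall, the cross-section is a single solid region. The nearest boundary edge runs (-1.75, 16.50)→(-5.50, 10.00); distance from the point to it = 3.59 mm. The point is not inside any of the regions above, so it lies outside the cross-section (3.59 mm from the nearest boundary).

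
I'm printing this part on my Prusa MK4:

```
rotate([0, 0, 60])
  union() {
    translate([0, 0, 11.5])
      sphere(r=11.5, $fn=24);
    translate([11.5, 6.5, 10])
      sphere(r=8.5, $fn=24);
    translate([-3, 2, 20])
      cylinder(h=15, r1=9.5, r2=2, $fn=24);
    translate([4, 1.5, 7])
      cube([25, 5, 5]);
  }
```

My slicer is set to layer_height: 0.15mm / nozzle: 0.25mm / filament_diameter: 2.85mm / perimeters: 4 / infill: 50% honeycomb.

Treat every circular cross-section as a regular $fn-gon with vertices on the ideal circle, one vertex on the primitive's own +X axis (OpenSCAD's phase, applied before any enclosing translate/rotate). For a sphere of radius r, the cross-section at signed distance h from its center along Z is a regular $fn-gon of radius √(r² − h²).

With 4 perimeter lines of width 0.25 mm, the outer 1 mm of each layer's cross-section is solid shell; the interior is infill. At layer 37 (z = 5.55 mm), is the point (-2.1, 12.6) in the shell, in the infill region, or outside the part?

infill

At z = 5.55 mm: the r=11.5 sphere slices to a regular 24-gon of circumradius 9.841 (√(r²−h²) with h=5.95 from center); the r=8.5 sphere at (11.5, 6.5) contributes a regular 24-gon of circumradius √(8.5²−4.45²) = 7.242; the cone at (-3, 2) is not intersected at this z (z outside [20, 35]); the cube at (4, 1.5) is absent (z outside [7, 12]); Taking the union: the regions partially overlap (shared area 27.14 mm²), so overlapping operands fuse into one piece — 1 connected region; (whole slice rotated 60° about Z — lengths, areas and connectivity unchanged). Overall, the cross-section is a single solid region. Undo the 60° rotation: the query point maps to (9.862, 8.119) in the un-rotated model frame. The nearest boundary edge runs (5.23, 10.12)→(6.38, 11.62); distance from the point to it = 4.90 mm. The point is inside the cross-section and 4.90 mm from the nearest boundary — more than the 1 mm shell width (4 × 0.25), so it's in the infill interior.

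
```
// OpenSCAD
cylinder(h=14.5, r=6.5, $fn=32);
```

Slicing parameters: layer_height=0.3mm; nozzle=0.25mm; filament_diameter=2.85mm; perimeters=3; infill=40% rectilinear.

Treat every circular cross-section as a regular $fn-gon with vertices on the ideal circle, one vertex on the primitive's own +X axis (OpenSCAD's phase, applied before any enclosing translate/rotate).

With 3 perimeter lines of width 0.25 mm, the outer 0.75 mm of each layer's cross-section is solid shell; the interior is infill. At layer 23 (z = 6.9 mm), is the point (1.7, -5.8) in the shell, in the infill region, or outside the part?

At z = 6.9 mm: the r=6.5 cylinder contributes a regular 32-gon of circumradius 6.5. Overall, the cross-section is a single solid region. The nearest boundary edge runs (1.27, -6.38)→(2.49, -6.01); distance from the point to it = 0.42 mm. The point is inside the cross-section, 0.42 mm from the nearest boundary — within the 0.75 mm shell band (3 × 0.25).

shell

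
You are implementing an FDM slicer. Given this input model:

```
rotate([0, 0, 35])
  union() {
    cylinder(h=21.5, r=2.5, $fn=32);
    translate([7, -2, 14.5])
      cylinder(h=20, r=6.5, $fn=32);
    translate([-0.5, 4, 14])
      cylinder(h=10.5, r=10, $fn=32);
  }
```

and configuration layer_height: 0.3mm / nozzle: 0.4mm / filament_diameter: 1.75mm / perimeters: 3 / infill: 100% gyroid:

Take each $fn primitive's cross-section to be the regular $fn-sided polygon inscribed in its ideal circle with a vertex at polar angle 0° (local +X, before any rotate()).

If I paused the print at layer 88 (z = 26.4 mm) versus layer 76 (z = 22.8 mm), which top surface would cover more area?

Layer 88 (z = 26.4): the cylinder is not intersected at this z (z outside [0, 21.5]); the cylinder at (7, -2): section is a regular 32-gon, circumradius r=6.5 (area = (32/2)·6.500²·sin(360°/32) = 131.88 mm²); the cylinder at (-0.5, 4) is not intersected at this z (z outside [14, 24.5]); Combining (union): only the r=6.5 cylinder at (7, -2) is present, so the union is just that shape — area = 131.88 mm²; (rotated 35° about Z; rotation is an isometry so areas/perimeters/island counts are preserved). So its area = 131.88 mm². Layer 76 (z = 22.8): the cylinder does not reach this height (z outside [0, 21.5]); the r=6.5 cylinder at (7, -2) gives a regular 32-gon of circumradius 6.5 (constant along its height) (area = (32/2)·6.500²·sin(360°/32) = 131.88 mm²); the r=10 cylinder at (-0.5, 4) contributes a regular 32-gon of circumradius 10 (area = (32/2)·10.000²·sin(360°/32) = 312.14 mm²); Combining (union): the regions partially overlap — summed areas 444.03 mm² minus the doubly-counted overlap 61.23 mm² gives 382.80 mm² — area = 382.80 mm²; (rotated 35° about Z; rotation is an isometry so areas/perimeters/island counts are preserved). So its area = 382.80 mm². Layer 76 is larger (382.80 vs 131.88 mm²).

layer 76 (z = 22.8 mm)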